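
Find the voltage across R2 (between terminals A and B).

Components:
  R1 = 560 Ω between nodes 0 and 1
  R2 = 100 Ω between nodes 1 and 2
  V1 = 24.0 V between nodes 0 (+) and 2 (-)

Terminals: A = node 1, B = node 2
R1 and R2 are in series across V1 (node 0 → node 1 → node 2), and the output A–B is taken across R2, so this is a voltage divider.
Series current: I = V1/(R1 + R2) = 24/(560 + 100) = 24/660 = 0.03636 A
V_R2 = I × R2 = V1 × R2/(R1 + R2) = 24 × 100/660 = 3.636 V

Final answer: 3.636 V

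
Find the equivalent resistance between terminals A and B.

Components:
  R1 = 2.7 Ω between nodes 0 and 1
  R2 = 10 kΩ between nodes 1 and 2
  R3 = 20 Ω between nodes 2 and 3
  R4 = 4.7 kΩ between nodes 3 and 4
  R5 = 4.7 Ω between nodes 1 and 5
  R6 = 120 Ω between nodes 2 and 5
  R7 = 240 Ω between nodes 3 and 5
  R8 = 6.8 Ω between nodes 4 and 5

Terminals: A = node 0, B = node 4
The network is not a plain series/parallel combination. Inject a 1 A test current into terminal A (node 0) and return it from terminal B (node 4); then R_eq = V_A / (1 A).
Nodal analysis, taking node 4 as the 0 V reference.
Current source I_test pushes 1 A into node 0 and draws it out of node 4.
KCL at each unknown node (sum of currents leaving = 0; resistances in Ω):
  Node 0: (V_0 - V_1)/2.7 - 1 = 0
  Node 1: (V_1 - V_0)/2.7 + (V_1 - V_2)/10000 + (V_1 - V_5)/4.7 = 0
  Node 2: (V_2 - V_1)/10000 + (V_2 - V_3)/20 + (V_2 - V_5)/120 = 0
  Node 3: (V_3 - V_2)/20 + (V_3 - 0)/4700 + (V_3 - V_5)/240 = 0
  Node 5: (V_5 - V_1)/4.7 + (V_5 - V_2)/120 + (V_5 - V_3)/240 + (V_5 - 0)/6.8 = 0
Collecting terms (coefficients in siemens):
  0.3704·V_0 - 0.3704·V_1 = 1
  0.5832·V_1 - 0.3704·V_0 - 0.0001·V_2 - 0.2128·V_5 = 0
  0.05843·V_2 - 0.0001·V_1 - 0.05·V_3 - 0.008333·V_5 = 0
  0.05438·V_3 - 0.05·V_2 - 0.004167·V_5 = 0
  0.3723·V_5 - 0.2128·V_1 - 0.008333·V_2 - 0.004167·V_3 = 0
Solving these 5 simultaneous equations (Gaussian elimination) gives:
  V_0 = 14.19 V, V_1 = 11.49 V, V_2 = 6.721 V, V_3 = 6.7 V
  V_5 = 6.79 V
R_eq = V_0 / 1 A = 14.19 Ω

Final answer: 14.19 Ω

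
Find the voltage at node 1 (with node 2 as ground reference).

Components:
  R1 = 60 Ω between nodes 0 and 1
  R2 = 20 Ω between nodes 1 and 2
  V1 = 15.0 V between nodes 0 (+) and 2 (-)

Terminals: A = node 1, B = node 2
Nodal analysis, taking node 2 as the 0 V reference.
Source V1 fixes V_0 = 15 V.
KCL at each unknown node (sum of currents leaving = 0; resistances in Ω):
  Node 1: (V_1 - 15)/60 + (V_1 - 0)/20 = 0
Collecting terms: 0.06667 × V_1 = 0.25  =>  V_1 = 3.75 V
The requested potential is V_1 = 3.75 V.

Final answer: V_1 = 3.75 V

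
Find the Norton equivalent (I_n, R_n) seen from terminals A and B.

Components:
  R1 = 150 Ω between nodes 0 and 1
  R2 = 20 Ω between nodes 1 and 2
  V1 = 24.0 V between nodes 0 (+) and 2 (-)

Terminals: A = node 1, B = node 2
Find the Thévenin equivalent first; then I_n = V_th/R_th and R_n = R_th.
Step 1 — V_th is the open-circuit voltage V_A - V_B (nothing connected across the terminals).
Nodal analysis, taking node 2 as the 0 V reference.
Source V1 fixes V_0 = 24 V.
KCL at each unknown node (sum of currents leaving = 0; resistances in Ω):
  Node 1: (V_1 - 24)/150 + (V_1 - 0)/20 = 0
Collecting terms: 0.05667 × V_1 = 0.16  =>  V_1 = 2.824 V
V_th = V_1 - V_2 = 2.824 - 0 = 2.824 V
Step 2 — R_th: zero the source — replace V1 by a short circuit (node 2 merges into node 0) — and find the resistance seen between A (node 1) and B (node 0).
Reduce the network between node 1 (A) and node 0 (B) by series/parallel combination:
  Rp1 = R1 ‖ R2 (parallel, both between nodes 0 and 1) = 1/(1/150 + 1/20) = 17.65 Ω
R_th = 17.65 Ω
I_n = V_th/R_th = 2.824/17.65 = 0.16 A, and R_n = R_th = 17.65 Ω

Final answer: I_n = 0.16 A, R_n = 17.65 Ω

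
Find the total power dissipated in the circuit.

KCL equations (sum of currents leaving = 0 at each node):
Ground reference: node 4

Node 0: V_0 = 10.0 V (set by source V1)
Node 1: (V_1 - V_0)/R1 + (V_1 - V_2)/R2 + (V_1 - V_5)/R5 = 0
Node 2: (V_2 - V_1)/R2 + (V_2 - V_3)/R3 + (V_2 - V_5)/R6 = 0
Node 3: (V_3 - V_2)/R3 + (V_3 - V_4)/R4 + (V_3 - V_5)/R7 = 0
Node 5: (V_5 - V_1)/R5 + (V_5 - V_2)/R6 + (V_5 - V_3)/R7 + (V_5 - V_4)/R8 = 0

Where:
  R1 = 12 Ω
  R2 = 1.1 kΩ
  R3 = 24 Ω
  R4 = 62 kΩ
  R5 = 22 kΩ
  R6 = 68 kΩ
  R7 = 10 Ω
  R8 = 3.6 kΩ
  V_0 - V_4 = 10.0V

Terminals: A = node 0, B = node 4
Nodal analysis, taking node 4 as the 0 V reference.
Source V1 fixes V_0 = 10 V.
KCL at each unknown node (sum of currents leaving = 0; resistances in Ω):
  Node 1: (V_1 - 10)/12 + (V_1 - V_2)/1100 + (V_1 - V_5)/22000 = 0
  Node 2: (V_2 - V_1)/1100 + (V_2 - V_3)/24 + (V_2 - V_5)/68000 = 0
  Node 3: (V_3 - V_2)/24 + (V_3 - 0)/62000 + (V_3 - V_5)/10 = 0
  Node 5: (V_5 - V_1)/22000 + (V_5 - V_2)/68000 + (V_5 - V_3)/10 + (V_5 - 0)/3600 = 0
Collecting terms (coefficients in siemens):
  0.08429·V_1 - 0.0009091·V_2 - 0.00004545·V_5 = 0.8333
  0.04259·V_2 - 0.0009091·V_1 - 0.04167·V_3 - 0.00001471·V_5 = 0
  0.1417·V_3 - 0.04167·V_2 - 0.1·V_5 = 0
  0.1003·V_5 - 0.00004545·V_1 - 0.00001471·V_2 - 0.1·V_3 = 0
Solving these 4 simultaneous equations (Gaussian elimination) gives:
  V_1 = 9.973 V, V_2 = 7.644 V, V_3 = 7.594 V, V_5 = 7.574 V
Power in each resistor, P = (ΔV)²/R:
  P_R1 = (10 - 9.973)²/12 = 0.00005948 W
  P_R2 = (9.973 - 7.644)²/1100 = 0.004931 W
  P_R3 = (7.644 - 7.594)²/24 = 0.0001075 W
  P_R4 = (7.594 - 0)²/62000 = 0.00093 W
  P_R5 = (9.973 - 7.574)²/22000 = 0.0002617 W
  P_R6 = (7.644 - 7.574)²/68000 = 0.00000007356 W
  P_R7 = (7.594 - 7.574)²/10 = 0.00003975 W
  P_R8 = (0 - 7.574)²/3600 = 0.01593 W
P_total = P_R1 + P_R2 + P_R3 + P_R4 + P_R5 + P_R6 + P_R7 + P_R8 = 0.02226 W

Final answer: 0.02226 W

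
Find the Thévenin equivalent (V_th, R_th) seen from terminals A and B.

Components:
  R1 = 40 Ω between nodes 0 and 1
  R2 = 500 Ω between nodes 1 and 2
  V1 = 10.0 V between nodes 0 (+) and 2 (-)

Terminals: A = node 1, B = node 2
Step 1 — V_th is the open-circuit voltage V_A - V_B (nothing connected across the terminals).
Nodal analysis, taking node 2 as the 0 V reference.
Source V1 fixes V_0 = 10 V.
KCL at each unknown node (sum of currents leaving = 0; resistances in Ω):
  Node 1: (V_1 - 10)/40 + (V_1 - 0)/500 = 0
Collecting terms: 0.027 × V_1 = 0.25  =>  V_1 = 9.259 V
V_th = V_1 - V_2 = 9.259 - 0 = 9.259 V
Step 2 — R_th: zero the source — replace V1 by a short circuit (node 2 merges into node 0) — and find the resistance seen between A (node 1) and B (node 0).
Reduce the network between node 1 (A) and node 0 (B) by series/parallel combination:
  Rp1 = R1 ‖ R2 (parallel, both between nodes 0 and 1) = 1/(1/40 + 1/500) = 37.04 Ω
R_th = 37.04 Ω

Final answer: V_th = 9.259 V, R_th = 37.04 Ω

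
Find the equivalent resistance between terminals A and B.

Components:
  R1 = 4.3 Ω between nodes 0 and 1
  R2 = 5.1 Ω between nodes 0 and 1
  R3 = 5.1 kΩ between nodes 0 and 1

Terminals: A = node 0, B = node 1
Reduce the network between node 0 (A) and node 1 (B) by series/parallel combination:
  Rp1 = R1 ‖ R2 ‖ R3 (parallel, all between nodes 0 and 1) = 1/(1/4.3 + 1/5.1 + 1/5100) = 2.332 Ω
R_eq = 2.332 Ω

Final answer: 2.332 Ω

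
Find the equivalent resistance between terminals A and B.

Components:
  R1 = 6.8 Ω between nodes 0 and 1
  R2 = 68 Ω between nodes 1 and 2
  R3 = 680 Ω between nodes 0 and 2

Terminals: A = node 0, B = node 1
Reduce the network between node 0 (A) and node 1 (B) by series/parallel combination:
  Rs1 = R3 + R2 (series, joined only at node 2) = 680 + 68 = 748 Ω
  Rp1 = R1 ‖ Rs1 (parallel, both between nodes 0 and 1) = 1/(1/6.8 + 1/748) = 6.739 Ω
R_eq = 6.739 Ω

Final answer: 6.739 Ω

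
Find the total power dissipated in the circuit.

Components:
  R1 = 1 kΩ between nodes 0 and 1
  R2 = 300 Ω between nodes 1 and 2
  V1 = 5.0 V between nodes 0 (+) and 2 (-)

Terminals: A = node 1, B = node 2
Nodal analysis, taking node 2 as the 0 V reference.
Source V1 fixes V_0 = 5 V.
KCL at each unknown node (sum of currents leaving = 0; resistances in Ω):
  Node 1: (V_1 - 5)/1000 + (V_1 - 0)/300 = 0
Collecting terms: 0.004333 × V_1 = 0.005  =>  V_1 = 1.154 V
Power in each resistor, P = (ΔV)²/R:
  P_R1 = (5 - 1.154)²/1000 = 0.01479 W
  P_R2 = (1.154 - 0)²/300 = 0.004438 W
P_total = P_R1 + P_R2 = 0.01923 W

Final answer: 0.01923 W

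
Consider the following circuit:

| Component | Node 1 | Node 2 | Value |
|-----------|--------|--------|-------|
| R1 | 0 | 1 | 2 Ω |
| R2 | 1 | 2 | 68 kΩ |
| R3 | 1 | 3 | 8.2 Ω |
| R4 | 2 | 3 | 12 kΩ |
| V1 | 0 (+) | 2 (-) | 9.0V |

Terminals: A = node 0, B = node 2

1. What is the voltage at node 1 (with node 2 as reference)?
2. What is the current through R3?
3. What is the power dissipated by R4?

Nodal analysis, taking node 2 as the 0 V reference.
Source V1 fixes V_0 = 9 V.
KCL at each unknown node (sum of currents leaving = 0; resistances in Ω):
  Node 1: (V_1 - 9)/2 + (V_1 - 0)/68000 + (V_1 - V_3)/8.2 = 0
  Node 3: (V_3 - V_1)/8.2 + (V_3 - 0)/12000 = 0
Collecting terms (coefficients in siemens):
  0.622·V_1 - 0.122·V_3 = 4.5
  0.122·V_3 - 0.122·V_1 = 0
Determinant D = (0.622)(0.122) - (-0.122)(-0.122) = 0.06103
V_1 = [(4.5)(0.122) - (-0.122)(0)]/D = 8.998 V
V_3 = [(0.622)(0) - (4.5)(-0.122)]/D = 8.992 V
Part 1:
  Read off the nodal solution: V_1 = 8.998 V
Part 2:
  I_R3 = (V_1 - V_3)/R3 = (8.998 - 8.992)/8.2 = 0.0007493 A
  Magnitude: I_R3 = 0.0007493 A
Part 3:
  I_R4 = (V_2 - V_3)/R4 = (0 - 8.992)/12000 = -0.0007493 A
  P_R4 = I_R4² × R4 = (-0.0007493)² × 12000 = 0.006738 W

Final answers:
1. V_1 = 8.998 V
2. I_R3 = 0.0007493 A
3. P_R4 = 0.006738 W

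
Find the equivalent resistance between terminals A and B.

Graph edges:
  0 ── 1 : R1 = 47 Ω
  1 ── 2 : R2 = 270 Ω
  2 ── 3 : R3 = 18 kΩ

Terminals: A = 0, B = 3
Reduce the network between node 0 (A) and node 3 (B) by series/parallel combination:
  Rs1 = R1 + R2 (series, joined only at node 1) = 47 + 270 = 317 Ω
  Rs2 = R3 + Rs1 (series, joined only at node 2) = 18000 + 317 = 18320 Ω
R_eq = 18.32 kΩ

Final answer: 18.32 kΩ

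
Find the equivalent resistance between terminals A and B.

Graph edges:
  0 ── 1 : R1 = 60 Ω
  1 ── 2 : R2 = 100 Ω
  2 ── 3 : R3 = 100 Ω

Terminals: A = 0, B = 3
Reduce the network between node 0 (A) and node 3 (B) by series/parallel combination:
  Rs1 = R1 + R2 (series, joined only at node 1) = 60 + 100 = 160 Ω
  Rs2 = R3 + Rs1 (series, joined only at node 2) = 100 + 160 = 260 Ω
R_eq = 260 Ω

Final answer: 260 Ω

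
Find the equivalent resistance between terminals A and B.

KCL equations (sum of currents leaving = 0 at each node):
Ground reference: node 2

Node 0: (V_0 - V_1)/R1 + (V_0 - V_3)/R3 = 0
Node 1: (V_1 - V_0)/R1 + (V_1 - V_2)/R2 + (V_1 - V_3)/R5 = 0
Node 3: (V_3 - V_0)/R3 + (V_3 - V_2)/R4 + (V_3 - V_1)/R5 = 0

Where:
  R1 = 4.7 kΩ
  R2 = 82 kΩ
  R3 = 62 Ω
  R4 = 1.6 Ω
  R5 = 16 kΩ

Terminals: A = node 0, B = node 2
The network is not a plain series/parallel combination. Inject a 1 A test current into terminal A (node 0) and return it from terminal B (node 2); then R_eq = V_A / (1 A).
Nodal analysis, taking node 2 as the 0 V reference.
Current source I_test pushes 1 A into node 0 and draws it out of node 2.
KCL at each unknown node (sum of currents leaving = 0; resistances in Ω):
  Node 0: (V_0 - V_1)/4700 + (V_0 - V_3)/62 - 1 = 0
  Node 1: (V_1 - V_0)/4700 + (V_1 - 0)/82000 + (V_1 - V_3)/16000 = 0
  Node 3: (V_3 - V_0)/62 + (V_3 - V_1)/16000 + (V_3 - 0)/1.6 = 0
Collecting terms (coefficients in siemens):
  0.01634·V_0 - 0.0002128·V_1 - 0.01613·V_3 = 1
  0.0002875·V_1 - 0.0002128·V_0 - 0.0000625·V_3 = 0
  0.6412·V_3 - 0.01613·V_0 - 0.0000625·V_1 = 0
Solving these 3 simultaneous equations (Gaussian elimination) gives:
  V_0 = 63.39 V, V_1 = 47.26 V, V_3 = 1.599 V
R_eq = V_0 / 1 A = 63.39 Ω

Final answer: 63.39 Ω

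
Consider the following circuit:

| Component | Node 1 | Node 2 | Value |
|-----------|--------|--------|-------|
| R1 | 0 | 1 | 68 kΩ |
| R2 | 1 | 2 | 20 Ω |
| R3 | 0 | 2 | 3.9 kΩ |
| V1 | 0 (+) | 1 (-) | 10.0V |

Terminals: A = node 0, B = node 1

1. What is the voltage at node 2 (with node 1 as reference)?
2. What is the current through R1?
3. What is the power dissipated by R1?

Nodal analysis, taking node 1 as the 0 V reference.
Source V1 fixes V_0 = 10 V.
KCL at each unknown node (sum of currents leaving = 0; resistances in Ω):
  Node 2: (V_2 - 0)/20 + (V_2 - 10)/3900 = 0
Collecting terms: 0.05026 × V_2 = 0.002564  =>  V_2 = 0.05102 V
Part 1:
  Read off the nodal solution: V_2 = 0.05102 V
Part 2:
  I_R1 = (V_0 - V_1)/R1 = (10 - 0)/68000 = 0.0001471 A
  Magnitude: I_R1 = 0.0001471 A
Part 3:
  I_R1 = (V_0 - V_1)/R1 = (10 - 0)/68000 = 0.0001471 A
  P_R1 = I_R1² × R1 = (0.0001471)² × 68000 = 0.001471 W

Final answers:
1. V_2 = 0.05102 V
2. I_R1 = 0.0001471 A
3. P_R1 = 0.001471 W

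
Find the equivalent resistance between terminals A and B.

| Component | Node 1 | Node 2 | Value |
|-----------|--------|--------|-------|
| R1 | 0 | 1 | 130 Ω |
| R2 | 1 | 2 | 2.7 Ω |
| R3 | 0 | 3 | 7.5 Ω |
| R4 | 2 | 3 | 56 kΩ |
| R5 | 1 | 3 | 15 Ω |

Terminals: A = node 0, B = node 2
The network is not a plain series/parallel combination. Inject a 1 A test current into terminal A (node 0) and return it from terminal B (node 2); then R_eq = V_A / (1 A).
Nodal analysis, taking node 2 as the 0 V reference.
Current source I_test pushes 1 A into node 0 and draws it out of node 2.
KCL at each unknown node (sum of currents leaving = 0; resistances in Ω):
  Node 0: (V_0 - V_1)/130 + (V_0 - V_3)/7.5 - 1 = 0
  Node 1: (V_1 - V_0)/130 + (V_1 - 0)/2.7 + (V_1 - V_3)/15 = 0
  Node 3: (V_3 - V_0)/7.5 + (V_3 - V_1)/15 + (V_3 - 0)/56000 = 0
Collecting terms (coefficients in siemens):
  0.141·V_0 - 0.007692·V_1 - 0.1333·V_3 = 1
  0.4447·V_1 - 0.007692·V_0 - 0.06667·V_3 = 0
  0.2·V_3 - 0.1333·V_0 - 0.06667·V_1 = 0
Solving these 3 simultaneous equations (Gaussian elimination) gives:
  V_0 = 21.88 V, V_1 = 2.699 V, V_3 = 15.48 V
R_eq = V_0 / 1 A = 21.88 Ω

Final answer: 21.88 Ω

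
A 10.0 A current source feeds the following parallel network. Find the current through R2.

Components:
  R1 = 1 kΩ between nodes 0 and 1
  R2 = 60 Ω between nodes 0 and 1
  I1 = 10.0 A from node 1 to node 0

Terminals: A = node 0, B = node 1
All resistors sit directly between nodes 0 and 1, so they are in parallel and share one voltage V; the full source current 10 A splits among them.
1/R_par = 1/1000 + 1/60 = 0.01767 S  =>  R_par = 56.6 Ω
V = I × R_par = 10 × 56.6 = 566 V
I_R2 = V/R2 = 566/60 = 9.434 A

Final answer: 9.434 A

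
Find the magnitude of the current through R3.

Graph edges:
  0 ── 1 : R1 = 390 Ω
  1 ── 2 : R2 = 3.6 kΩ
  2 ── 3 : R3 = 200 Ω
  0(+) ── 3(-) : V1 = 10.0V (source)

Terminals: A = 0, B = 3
Nodal analysis, taking node 3 as the 0 V reference.
Source V1 fixes V_0 = 10 V.
KCL at each unknown node (sum of currents leaving = 0; resistances in Ω):
  Node 1: (V_1 - 10)/390 + (V_1 - V_2)/3600 = 0
  Node 2: (V_2 - V_1)/3600 + (V_2 - 0)/200 = 0
Collecting terms (coefficients in siemens):
  0.002842·V_1 - 0.0002778·V_2 = 0.02564
  0.005278·V_2 - 0.0002778·V_1 = 0
Determinant D = (0.002842)(0.005278) - (-0.0002778)(-0.0002778) = 0.00001492
V_1 = [(0.02564)(0.005278) - (-0.0002778)(0)]/D = 9.069 V
V_2 = [(0.002842)(0) - (0.02564)(-0.0002778)]/D = 0.4773 V
I_R3 = (V_2 - V_3)/R3 = (0.4773 - 0)/200 = 0.002387 A
|I_R3| = 0.002387 A

Final answer: |I_R3| = 0.002387 A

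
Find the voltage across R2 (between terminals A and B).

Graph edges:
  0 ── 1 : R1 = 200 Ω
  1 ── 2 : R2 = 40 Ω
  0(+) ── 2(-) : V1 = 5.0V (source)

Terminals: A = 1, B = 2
R1 and R2 are in series across V1 (node 0 → node 1 → node 2), and the output A–B is taken across R2, so this is a voltage divider.
Series current: I = V1/(R1 + R2) = 5/(200 + 40) = 5/240 = 0.02083 A
V_R2 = I × R2 = V1 × R2/(R1 + R2) = 5 × 40/240 = 0.8333 V

Final answer: 0.8333 V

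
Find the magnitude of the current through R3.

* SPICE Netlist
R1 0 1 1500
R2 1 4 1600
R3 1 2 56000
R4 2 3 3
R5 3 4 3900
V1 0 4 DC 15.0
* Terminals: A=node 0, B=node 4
Nodal analysis, taking node 4 as the 0 V reference.
Source V1 fixes V_0 = 15 V.
KCL at each unknown node (sum of currents leaving = 0; resistances in Ω):
  Node 1: (V_1 - 15)/1500 + (V_1 - 0)/1600 + (V_1 - V_2)/56000 = 0
  Node 2: (V_2 - V_1)/56000 + (V_2 - V_3)/3 = 0
  Node 3: (V_3 - V_2)/3 + (V_3 - 0)/3900 = 0
Collecting terms (coefficients in siemens):
  0.00131·V_1 - 0.00001786·V_2 = 0.01
  0.3334·V_2 - 0.00001786·V_1 - 0.3333·V_3 = 0
  0.3336·V_3 - 0.3333·V_2 = 0
Solving these 3 simultaneous equations (Gaussian elimination) gives:
  V_1 = 7.643 V, V_2 = 0.498 V, V_3 = 0.4976 V
I_R3 = (V_1 - V_2)/R3 = (7.643 - 0.498)/56000 = 0.0001276 A
|I_R3| = 0.0001276 A

Final answer: |I_R3| = 0.0001276 A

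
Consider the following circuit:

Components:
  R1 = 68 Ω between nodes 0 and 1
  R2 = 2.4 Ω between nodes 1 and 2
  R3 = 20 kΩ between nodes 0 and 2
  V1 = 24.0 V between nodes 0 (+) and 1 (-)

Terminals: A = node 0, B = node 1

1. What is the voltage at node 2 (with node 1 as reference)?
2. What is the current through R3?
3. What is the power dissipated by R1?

Nodal analysis, taking node 1 as the 0 V reference.
Source V1 fixes V_0 = 24 V.
KCL at each unknown node (sum of currents leaving = 0; resistances in Ω):
  Node 2: (V_2 - 0)/2.4 + (V_2 - 24)/20000 = 0
Collecting terms: 0.4167 × V_2 = 0.0012  =>  V_2 = 0.00288 V
Part 1:
  Read off the nodal solution: V_2 = 0.00288 V
Part 2:
  I_R3 = (V_0 - V_2)/R3 = (24 - 0.00288)/20000 = 0.0012 A
  Magnitude: I_R3 = 0.0012 A
Part 3:
  I_R1 = (V_0 - V_1)/R1 = (24 - 0)/68 = 0.3529 A
  P_R1 = I_R1² × R1 = (0.3529)² × 68 = 8.471 W

Final answers:
1. V_2 = 0.00288 V
2. I_R3 = 0.0012 A
3. P_R1 = 8.471 W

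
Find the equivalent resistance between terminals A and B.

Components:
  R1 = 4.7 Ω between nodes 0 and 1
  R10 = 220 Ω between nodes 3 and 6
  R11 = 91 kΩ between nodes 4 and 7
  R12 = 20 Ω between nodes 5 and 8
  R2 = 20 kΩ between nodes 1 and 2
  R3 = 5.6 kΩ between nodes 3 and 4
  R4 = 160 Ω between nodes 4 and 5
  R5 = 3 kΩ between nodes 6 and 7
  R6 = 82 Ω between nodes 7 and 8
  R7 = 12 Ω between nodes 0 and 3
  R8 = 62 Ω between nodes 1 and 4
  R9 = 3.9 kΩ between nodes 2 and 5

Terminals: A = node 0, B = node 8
The network is not a plain series/parallel combination. Inject a 1 A test current into terminal A (node 0) and return it from terminal B (node 8); then R_eq = V_A / (1 A).
Nodal analysis, taking node 8 as the 0 V reference.
Current source I_test pushes 1 A into node 0 and draws it out of node 8.
KCL at each unknown node (sum of currents leaving = 0; resistances in Ω):
  Node 0: (V_0 - V_1)/4.7 + (V_0 - V_3)/12 - 1 = 0
  Node 1: (V_1 - V_0)/4.7 + (V_1 - V_2)/20000 + (V_1 - V_4)/62 = 0
  Node 2: (V_2 - V_1)/20000 + (V_2 - V_5)/3900 = 0
  Node 3: (V_3 - V_0)/12 + (V_3 - V_4)/5600 + (V_3 - V_6)/220 = 0
  Node 4: (V_4 - V_1)/62 + (V_4 - V_3)/5600 + (V_4 - V_5)/160 + (V_4 - V_7)/91000 = 0
  Node 5: (V_5 - V_2)/3900 + (V_5 - V_4)/160 + (V_5 - 0)/20 = 0
  Node 6: (V_6 - V_3)/220 + (V_6 - V_7)/3000 = 0
  Node 7: (V_7 - V_4)/91000 + (V_7 - V_6)/3000 + (V_7 - 0)/82 = 0
Collecting terms (coefficients in siemens):
  0.2961·V_0 - 0.2128·V_1 - 0.08333·V_3 = 1
  0.2289·V_1 - 0.2128·V_0 - 0.00005·V_2 - 0.01613·V_4 = 0
  0.0003064·V_2 - 0.00005·V_1 - 0.0002564·V_5 = 0
  0.08806·V_3 - 0.08333·V_0 - 0.0001786·V_4 - 0.004545·V_6 = 0
  0.02257·V_4 - 0.01613·V_1 - 0.0001786·V_3 - 0.00625·V_5 - 0.00001099·V_7 = 0
  0.05651·V_5 - 0.0002564·V_2 - 0.00625·V_4 = 0
  0.004879·V_6 - 0.004545·V_3 - 0.0003333·V_7 = 0
  0.01254·V_7 - 0.00001099·V_4 - 0.0003333·V_6 = 0
Solving these 8 simultaneous equations (Gaussian elimination) gives:
  V_0 = 226.9 V, V_1 = 222.6 V, V_2 = 51.88 V, V_3 = 226 V
  V_4 = 166 V, V_5 = 18.6 V, V_6 = 210.9 V, V_7 = 5.752 V
R_eq = V_0 / 1 A = 226.9 Ω

Final answer: 226.9 Ω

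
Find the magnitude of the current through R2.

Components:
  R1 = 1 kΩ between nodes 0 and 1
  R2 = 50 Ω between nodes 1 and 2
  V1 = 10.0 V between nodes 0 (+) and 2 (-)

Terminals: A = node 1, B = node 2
Nodal analysis, taking node 2 as the 0 V reference.
Source V1 fixes V_0 = 10 V.
KCL at each unknown node (sum of currents leaving = 0; resistances in Ω):
  Node 1: (V_1 - 10)/1000 + (V_1 - 0)/50 = 0
Collecting terms: 0.021 × V_1 = 0.01  =>  V_1 = 0.4762 V
I_R2 = (V_1 - V_2)/R2 = (0.4762 - 0)/50 = 0.009524 A
|I_R2| = 0.009524 A

Final answer: |I_R2| = 0.009524 A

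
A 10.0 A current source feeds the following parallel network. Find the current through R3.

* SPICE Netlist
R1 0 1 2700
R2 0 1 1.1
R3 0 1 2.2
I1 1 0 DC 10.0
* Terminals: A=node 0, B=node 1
All resistors sit directly between nodes 0 and 1, so they are in parallel and share one voltage V; the full source current 10 A splits among them.
1/R_par = 1/2700 + 1/1.1 + 1/2.2 = 1.364 S  =>  R_par = 0.7331 Ω
V = I × R_par = 10 × 0.7331 = 7.331 V
I_R3 = V/R3 = 7.331/2.2 = 3.332 A

Final answer: 3.332 A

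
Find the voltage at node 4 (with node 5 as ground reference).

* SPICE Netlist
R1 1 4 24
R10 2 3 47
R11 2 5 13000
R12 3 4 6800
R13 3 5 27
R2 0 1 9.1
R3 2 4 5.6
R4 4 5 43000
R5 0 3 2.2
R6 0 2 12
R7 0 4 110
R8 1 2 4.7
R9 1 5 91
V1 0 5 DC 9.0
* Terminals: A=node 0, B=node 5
Nodal analysis, taking node 5 as the 0 V reference.
Source V1 fixes V_0 = 9 V.
KCL at each unknown node (sum of currents leaving = 0; resistances in Ω):
  Node 1: (V_1 - V_4)/24 + (V_1 - 9)/9.1 + (V_1 - V_2)/4.7 + (V_1 - 0)/91 = 0
  Node 2: (V_2 - V_4)/5.6 + (V_2 - 9)/12 + (V_2 - V_1)/4.7 + (V_2 - V_3)/47 + (V_2 - 0)/13000 = 0
  Node 3: (V_3 - 9)/2.2 + (V_3 - V_2)/47 + (V_3 - V_4)/6800 + (V_3 - 0)/27 = 0
  Node 4: (V_4 - V_1)/24 + (V_4 - V_2)/5.6 + (V_4 - 0)/43000 + (V_4 - 9)/110 + (V_4 - V_3)/6800 = 0
Collecting terms (coefficients in siemens):
  0.3753·V_1 - 0.2128·V_2 - 0.04167·V_4 = 0.989
  0.496·V_2 - 0.2128·V_1 - 0.02128·V_3 - 0.1786·V_4 = 0.75
  0.513·V_3 - 0.02128·V_2 - 0.0001471·V_4 = 4.091
  0.2295·V_4 - 0.04167·V_1 - 0.1786·V_2 - 0.0001471·V_3 = 0.08182
Solving these 4 simultaneous equations (Gaussian elimination) gives:
  V_1 = 8.452 V, V_2 = 8.581 V, V_3 = 8.333 V, V_4 = 8.573 V
The requested potential is V_4 = 8.573 V.

Final answer: V_4 = 8.573 V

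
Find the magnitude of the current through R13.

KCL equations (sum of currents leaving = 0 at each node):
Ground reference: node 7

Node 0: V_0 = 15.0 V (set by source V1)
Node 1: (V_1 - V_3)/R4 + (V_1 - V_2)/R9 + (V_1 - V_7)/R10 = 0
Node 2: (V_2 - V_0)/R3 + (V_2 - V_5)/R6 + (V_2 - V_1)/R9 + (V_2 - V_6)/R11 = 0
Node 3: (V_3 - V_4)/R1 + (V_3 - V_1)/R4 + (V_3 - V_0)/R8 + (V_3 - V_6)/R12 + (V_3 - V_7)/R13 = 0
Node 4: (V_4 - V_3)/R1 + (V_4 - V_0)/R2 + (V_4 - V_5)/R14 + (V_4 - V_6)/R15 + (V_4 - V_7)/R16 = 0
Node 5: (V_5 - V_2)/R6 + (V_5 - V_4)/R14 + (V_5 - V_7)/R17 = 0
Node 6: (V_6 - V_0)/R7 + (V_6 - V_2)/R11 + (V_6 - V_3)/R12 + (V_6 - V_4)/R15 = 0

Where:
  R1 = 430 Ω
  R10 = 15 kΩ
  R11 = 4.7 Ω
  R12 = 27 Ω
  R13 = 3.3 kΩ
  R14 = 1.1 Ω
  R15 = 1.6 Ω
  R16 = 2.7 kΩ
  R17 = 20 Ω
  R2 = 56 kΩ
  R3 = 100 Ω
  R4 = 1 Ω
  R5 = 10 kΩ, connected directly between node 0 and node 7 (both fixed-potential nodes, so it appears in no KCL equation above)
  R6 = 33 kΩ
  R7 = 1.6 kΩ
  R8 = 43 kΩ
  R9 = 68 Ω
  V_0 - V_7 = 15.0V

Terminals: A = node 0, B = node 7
Nodal analysis, taking node 7 as the 0 V reference.
Source V1 fixes V_0 = 15 V.
KCL at each unknown node (sum of currents leaving = 0; resistances in Ω):
  Node 1: (V_1 - V_3)/1 + (V_1 - V_2)/68 + (V_1 - 0)/15000 = 0
  Node 2: (V_2 - 15)/100 + (V_2 - V_5)/33000 + (V_2 - V_1)/68 + (V_2 - V_6)/4.7 = 0
  Node 3: (V_3 - V_4)/430 + (V_3 - V_1)/1 + (V_3 - 15)/43000 + (V_3 - V_6)/27 + (V_3 - 0)/3300 = 0
  Node 4: (V_4 - V_3)/430 + (V_4 - 15)/56000 + (V_4 - V_5)/1.1 + (V_4 - V_6)/1.6 + (V_4 - 0)/2700 = 0
  Node 5: (V_5 - V_2)/33000 + (V_5 - V_4)/1.1 + (V_5 - 0)/20 = 0
  Node 6: (V_6 - 15)/1600 + (V_6 - V_2)/4.7 + (V_6 - V_3)/27 + (V_6 - V_4)/1.6 = 0
Collecting terms (coefficients in siemens):
  1.015·V_1 - 0.01471·V_2 - 1·V_3 = 0
  0.2375·V_2 - 0.01471·V_1 - 0.0000303·V_5 - 0.2128·V_6 = 0.15
  1.04·V_3 - 1·V_1 - 0.002326·V_4 - 0.03704·V_6 = 0.0003488
  1.537·V_4 - 0.002326·V_3 - 0.9091·V_5 - 0.625·V_6 = 0.0002679
  0.9591·V_5 - 0.0000303·V_2 - 0.9091·V_4 = 0
  0.8754·V_6 - 0.2128·V_2 - 0.03704·V_3 - 0.625·V_4 = 0.009375
Solving these 6 simultaneous equations (Gaussian elimination) gives:
  V_1 = 2.914 V, V_2 = 3.313 V, V_3 = 2.908 V, V_4 = 2.595 V
  V_5 = 2.459 V, V_6 = 2.791 V
I_R13 = (V_3 - V_7)/R13 = (2.908 - 0)/3300 = 0.0008814 A
|I_R13| = 0.0008814 A

Final answer: |I_R13| = 0.0008814 A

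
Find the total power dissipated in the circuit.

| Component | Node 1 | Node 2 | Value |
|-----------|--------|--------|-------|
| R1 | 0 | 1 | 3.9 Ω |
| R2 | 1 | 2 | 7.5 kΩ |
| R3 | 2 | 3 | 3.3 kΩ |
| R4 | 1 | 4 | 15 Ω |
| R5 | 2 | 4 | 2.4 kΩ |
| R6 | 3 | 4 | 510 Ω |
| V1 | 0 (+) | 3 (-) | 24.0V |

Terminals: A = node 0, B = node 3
Nodal analysis, taking node 3 as the 0 V reference.
Source V1 fixes V_0 = 24 V.
KCL at each unknown node (sum of currents leaving = 0; resistances in Ω):
  Node 1: (V_1 - 24)/3.9 + (V_1 - V_2)/7500 + (V_1 - V_4)/15 = 0
  Node 2: (V_2 - V_1)/7500 + (V_2 - 0)/3300 + (V_2 - V_4)/2400 = 0
  Node 4: (V_4 - V_1)/15 + (V_4 - V_2)/2400 + (V_4 - 0)/510 = 0
Collecting terms (coefficients in siemens):
  0.3232·V_1 - 0.0001333·V_2 - 0.06667·V_4 = 6.154
  0.000853·V_2 - 0.0001333·V_1 - 0.0004167·V_4 = 0
  0.06904·V_4 - 0.06667·V_1 - 0.0004167·V_2 = 0
Solving these 3 simultaneous equations (Gaussian elimination) gives:
  V_1 = 23.81 V, V_2 = 14.99 V, V_4 = 23.08 V
Power in each resistor, P = (ΔV)²/R:
  P_R1 = (24 - 23.81)²/3.9 = 0.009669 W
  P_R2 = (23.81 - 14.99)²/7500 = 0.01036 W
  P_R3 = (14.99 - 0)²/3300 = 0.06812 W
  P_R4 = (23.81 - 23.08)²/15 = 0.03545 W
  P_R5 = (14.99 - 23.08)²/2400 = 0.02723 W
  P_R6 = (0 - 23.08)²/510 = 1.044 W
P_total = P_R1 + P_R2 + P_R3 + P_R4 + P_R5 + P_R6 = 1.195 W

Final answer: 1.195 W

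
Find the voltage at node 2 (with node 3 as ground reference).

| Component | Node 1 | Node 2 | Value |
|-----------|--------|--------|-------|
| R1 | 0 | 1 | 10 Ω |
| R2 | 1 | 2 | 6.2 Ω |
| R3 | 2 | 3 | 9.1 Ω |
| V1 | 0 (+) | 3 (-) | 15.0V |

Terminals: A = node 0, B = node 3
Nodal analysis, taking node 3 as the 0 V reference.
Source V1 fixes V_0 = 15 V.
KCL at each unknown node (sum of currents leaving = 0; resistances in Ω):
  Node 1: (V_1 - 15)/10 + (V_1 - V_2)/6.2 = 0
  Node 2: (V_2 - V_1)/6.2 + (V_2 - 0)/9.1 = 0
Collecting terms (coefficients in siemens):
  0.2613·V_1 - 0.1613·V_2 = 1.5
  0.2712·V_2 - 0.1613·V_1 = 0
Determinant D = (0.2613)(0.2712) - (-0.1613)(-0.1613) = 0.04484
V_1 = [(1.5)(0.2712) - (-0.1613)(0)]/D = 9.071 V
V_2 = [(0.2613)(0) - (1.5)(-0.1613)]/D = 5.395 V
The requested potential is V_2 = 5.395 V.

Final answer: V_2 = 5.395 V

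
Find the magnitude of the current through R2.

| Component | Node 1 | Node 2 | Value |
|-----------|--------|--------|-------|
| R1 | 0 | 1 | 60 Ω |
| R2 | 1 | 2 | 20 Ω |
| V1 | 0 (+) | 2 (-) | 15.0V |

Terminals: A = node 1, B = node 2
Nodal analysis, taking node 2 as the 0 V reference.
Source V1 fixes V_0 = 15 V.
KCL at each unknown node (sum of currents leaving = 0; resistances in Ω):
  Node 1: (V_1 - 15)/60 + (V_1 - 0)/20 = 0
Collecting terms: 0.06667 × V_1 = 0.25  =>  V_1 = 3.75 V
I_R2 = (V_1 - V_2)/R2 = (3.75 - 0)/20 = 0.1875 A
|I_R2| = 0.1875 A

Final answer: |I_R2| = 0.1875 A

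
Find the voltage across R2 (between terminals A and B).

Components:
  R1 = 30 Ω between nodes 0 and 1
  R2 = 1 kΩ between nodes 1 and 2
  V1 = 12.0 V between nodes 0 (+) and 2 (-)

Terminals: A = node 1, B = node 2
R1 and R2 are in series across V1 (node 0 → node 1 → node 2), and the output A–B is taken across R2, so this is a voltage divider.
Series current: I = V1/(R1 + R2) = 12/(30 + 1000) = 12/1030 = 0.01165 A
V_R2 = I × R2 = V1 × R2/(R1 + R2) = 12 × 1000/1030 = 11.65 V

Final answer: 11.65 V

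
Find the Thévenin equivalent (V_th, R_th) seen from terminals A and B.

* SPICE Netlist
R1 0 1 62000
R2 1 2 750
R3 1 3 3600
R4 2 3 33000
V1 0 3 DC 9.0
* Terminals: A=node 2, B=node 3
Step 1 — V_th is the open-circuit voltage V_A - V_B (nothing connected across the terminals).
Nodal analysis, taking node 3 as the 0 V reference.
Source V1 fixes V_0 = 9 V.
KCL at each unknown node (sum of currents leaving = 0; resistances in Ω):
  Node 1: (V_1 - 9)/62000 + (V_1 - V_2)/750 + (V_1 - 0)/3600 = 0
  Node 2: (V_2 - V_1)/750 + (V_2 - 0)/33000 = 0
Collecting terms (coefficients in siemens):
  0.001627·V_1 - 0.001333·V_2 = 0.0001452
  0.001364·V_2 - 0.001333·V_1 = 0
Determinant D = (0.001627)(0.001364) - (-0.001333)(-0.001333) = 0.0000004412
V_1 = [(0.0001452)(0.001364) - (-0.001333)(0)]/D = 0.4487 V
V_2 = [(0.001627)(0) - (0.0001452)(-0.001333)]/D = 0.4387 V
V_th = V_2 - V_3 = 0.4387 - 0 = 0.4387 V
Step 2 — R_th: zero the source — replace V1 by a short circuit (node 3 merges into node 0) — and find the resistance seen between A (node 2) and B (node 0).
Reduce the network between node 2 (A) and node 0 (B) by series/parallel combination:
  Rp1 = R1 ‖ R3 (parallel, both between nodes 0 and 1) = 1/(1/62000 + 1/3600) = 3402 Ω
  Rs1 = R2 + Rp1 (series, joined only at node 1) = 750 + 3402 = 4152 Ω
  Rp2 = R4 ‖ Rs1 (parallel, both between nodes 0 and 2) = 1/(1/33000 + 1/4152) = 3688 Ω
R_th = 3.688 kΩ

Final answer: V_th = 0.4387 V, R_th = 3.688 kΩ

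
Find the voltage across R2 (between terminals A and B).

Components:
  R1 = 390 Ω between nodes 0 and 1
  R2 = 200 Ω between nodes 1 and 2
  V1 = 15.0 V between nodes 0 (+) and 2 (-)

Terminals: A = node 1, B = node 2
R1 and R2 are in series across V1 (node 0 → node 1 → node 2), and the output A–B is taken across R2, so this is a voltage divider.
Series current: I = V1/(R1 + R2) = 15/(390 + 200) = 15/590 = 0.02542 A
V_R2 = I × R2 = V1 × R2/(R1 + R2) = 15 × 200/590 = 5.085 V

Final answer: 5.085 V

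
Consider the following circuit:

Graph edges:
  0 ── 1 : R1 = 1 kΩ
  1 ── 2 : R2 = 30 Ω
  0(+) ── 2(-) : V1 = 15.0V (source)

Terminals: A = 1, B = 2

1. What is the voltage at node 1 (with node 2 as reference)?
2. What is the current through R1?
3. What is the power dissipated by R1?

Nodal analysis, taking node 2 as the 0 V reference.
Source V1 fixes V_0 = 15 V.
KCL at each unknown node (sum of currents leaving = 0; resistances in Ω):
  Node 1: (V_1 - 15)/1000 + (V_1 - 0)/30 = 0
Collecting terms: 0.03433 × V_1 = 0.015  =>  V_1 = 0.4369 V
Part 1:
  Read off the nodal solution: V_1 = 0.4369 V
Part 2:
  I_R1 = (V_0 - V_1)/R1 = (15 - 0.4369)/1000 = 0.01456 A
  Magnitude: I_R1 = 0.01456 A
Part 3:
  I_R1 = (V_0 - V_1)/R1 = (15 - 0.4369)/1000 = 0.01456 A
  P_R1 = I_R1² × R1 = (0.01456)² × 1000 = 0.2121 W

Final answers:
1. V_1 = 0.4369 V
2. I_R1 = 0.01456 A
3. P_R1 = 0.2121 W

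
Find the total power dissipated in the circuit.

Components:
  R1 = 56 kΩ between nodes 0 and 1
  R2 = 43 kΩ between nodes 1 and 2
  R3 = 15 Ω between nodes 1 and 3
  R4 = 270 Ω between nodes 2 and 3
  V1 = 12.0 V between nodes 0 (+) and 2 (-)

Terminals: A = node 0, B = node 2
Nodal analysis, taking node 2 as the 0 V reference.
Source V1 fixes V_0 = 12 V.
KCL at each unknown node (sum of currents leaving = 0; resistances in Ω):
  Node 1: (V_1 - 12)/56000 + (V_1 - 0)/43000 + (V_1 - V_3)/15 = 0
  Node 3: (V_3 - V_1)/15 + (V_3 - 0)/270 = 0
Collecting terms (coefficients in siemens):
  0.06671·V_1 - 0.06667·V_3 = 0.0002143
  0.07037·V_3 - 0.06667·V_1 = 0
Determinant D = (0.06671)(0.07037) - (-0.06667)(-0.06667) = 0.0002498
V_1 = [(0.0002143)(0.07037) - (-0.06667)(0)]/D = 0.06036 V
V_3 = [(0.06671)(0) - (0.0002143)(-0.06667)]/D = 0.05719 V
Power in each resistor, P = (ΔV)²/R:
  P_R1 = (12 - 0.06036)²/56000 = 0.002546 W
  P_R2 = (0.06036 - 0)²/43000 = 0.00000008474 W
  P_R3 = (0.06036 - 0.05719)²/15 = 0.0000006729 W
  P_R4 = (0 - 0.05719)²/270 = 0.00001211 W
P_total = P_R1 + P_R2 + P_R3 + P_R4 = 0.002558 W

Final answer: 0.002558 W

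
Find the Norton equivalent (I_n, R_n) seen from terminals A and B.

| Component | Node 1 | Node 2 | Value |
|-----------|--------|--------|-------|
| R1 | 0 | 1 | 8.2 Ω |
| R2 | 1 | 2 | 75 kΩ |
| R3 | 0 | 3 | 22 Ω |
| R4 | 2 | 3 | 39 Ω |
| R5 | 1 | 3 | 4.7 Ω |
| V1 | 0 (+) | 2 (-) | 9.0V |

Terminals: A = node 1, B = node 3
Find the Thévenin equivalent first; then I_n = V_th/R_th and R_n = R_th.
Step 1 — V_th is the open-circuit voltage V_A - V_B (nothing connected across the terminals).
Nodal analysis, taking node 2 as the 0 V reference.
Source V1 fixes V_0 = 9 V.
KCL at each unknown node (sum of currents leaving = 0; resistances in Ω):
  Node 1: (V_1 - 9)/8.2 + (V_1 - 0)/75000 + (V_1 - V_3)/4.7 = 0
  Node 3: (V_3 - 9)/22 + (V_3 - 0)/39 + (V_3 - V_1)/4.7 = 0
Collecting terms (coefficients in siemens):
  0.3347·V_1 - 0.2128·V_3 = 1.098
  0.2839·V_3 - 0.2128·V_1 = 0.4091
Determinant D = (0.3347)(0.2839) - (-0.2128)(-0.2128) = 0.04975
V_1 = [(1.098)(0.2839) - (-0.2128)(0.4091)]/D = 8.012 V
V_3 = [(0.3347)(0.4091) - (1.098)(-0.2128)]/D = 7.447 V
V_th = V_1 - V_3 = 8.012 - 7.447 = 0.5656 V
Step 2 — R_th: zero the source — replace V1 by a short circuit (node 2 merges into node 0) — and find the resistance seen between A (node 1) and B (node 3).
Reduce the network between node 1 (A) and node 3 (B) by series/parallel combination:
  Rp1 = R1 ‖ R2 (parallel, both between nodes 0 and 1) = 1/(1/8.2 + 1/75000) = 8.199 Ω
  Rp2 = R3 ‖ R4 (parallel, both between nodes 0 and 3) = 1/(1/22 + 1/39) = 14.07 Ω
  Rs1 = Rp1 + Rp2 (series, joined only at node 0) = 8.199 + 14.07 = 22.26 Ω
  Rp3 = R5 ‖ Rs1 (parallel, both between nodes 1 and 3) = 1/(1/4.7 + 1/22.26) = 3.881 Ω
R_th = 3.881 Ω
I_n = V_th/R_th = 0.5656/3.881 = 0.1457 A, and R_n = R_th = 3.881 Ω

Final answer: I_n = 0.1457 A, R_n = 3.881 Ω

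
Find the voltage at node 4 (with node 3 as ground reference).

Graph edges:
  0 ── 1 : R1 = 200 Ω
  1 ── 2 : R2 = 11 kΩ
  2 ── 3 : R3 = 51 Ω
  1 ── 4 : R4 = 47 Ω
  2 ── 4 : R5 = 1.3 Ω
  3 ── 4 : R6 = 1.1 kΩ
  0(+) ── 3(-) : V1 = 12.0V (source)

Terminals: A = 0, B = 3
Nodal analysis, taking node 3 as the 0 V reference.
Source V1 fixes V_0 = 12 V.
KCL at each unknown node (sum of currents leaving = 0; resistances in Ω):
  Node 1: (V_1 - 12)/200 + (V_1 - V_2)/11000 + (V_1 - V_4)/47 = 0
  Node 2: (V_2 - V_1)/11000 + (V_2 - 0)/51 + (V_2 - V_4)/1.3 = 0
  Node 4: (V_4 - V_1)/47 + (V_4 - V_2)/1.3 + (V_4 - 0)/1100 = 0
Collecting terms (coefficients in siemens):
  0.02637·V_1 - 0.00009091·V_2 - 0.02128·V_4 = 0.06
  0.7889·V_2 - 0.00009091·V_1 - 0.7692·V_4 = 0
  0.7914·V_4 - 0.02128·V_1 - 0.7692·V_2 = 0
Solving these 3 simultaneous equations (Gaussian elimination) gives:
  V_1 = 3.911 V, V_2 = 1.969 V, V_4 = 2.019 V
The requested potential is V_4 = 2.019 V.

Final answer: V_4 = 2.019 V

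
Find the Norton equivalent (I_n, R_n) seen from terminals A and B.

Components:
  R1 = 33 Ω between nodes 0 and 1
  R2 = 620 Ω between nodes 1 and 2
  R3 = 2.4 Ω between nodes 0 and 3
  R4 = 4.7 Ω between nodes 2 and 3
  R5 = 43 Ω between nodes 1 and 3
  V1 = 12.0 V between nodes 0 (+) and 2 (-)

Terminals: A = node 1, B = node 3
Find the Thévenin equivalent first; then I_n = V_th/R_th and R_n = R_th.
Step 1 — V_th is the open-circuit voltage V_A - V_B (nothing connected across the terminals).
Nodal analysis, taking node 2 as the 0 V reference.
Source V1 fixes V_0 = 12 V.
KCL at each unknown node (sum of currents leaving = 0; resistances in Ω):
  Node 1: (V_1 - 12)/33 + (V_1 - 0)/620 + (V_1 - V_3)/43 = 0
  Node 3: (V_3 - 12)/2.4 + (V_3 - 0)/4.7 + (V_3 - V_1)/43 = 0
Collecting terms (coefficients in siemens):
  0.05517·V_1 - 0.02326·V_3 = 0.3636
  0.6527·V_3 - 0.02326·V_1 = 5
Determinant D = (0.05517)(0.6527) - (-0.02326)(-0.02326) = 0.03547
V_1 = [(0.3636)(0.6527) - (-0.02326)(5)]/D = 9.97 V
V_3 = [(0.05517)(5) - (0.3636)(-0.02326)]/D = 8.016 V
V_th = V_1 - V_3 = 9.97 - 8.016 = 1.954 V
Step 2 — R_th: zero the source — replace V1 by a short circuit (node 2 merges into node 0) — and find the resistance seen between A (node 1) and B (node 3).
Reduce the network between node 1 (A) and node 3 (B) by series/parallel combination:
  Rp1 = R1 ‖ R2 (parallel, both between nodes 0 and 1) = 1/(1/33 + 1/620) = 31.33 Ω
  Rp2 = R3 ‖ R4 (parallel, both between nodes 0 and 3) = 1/(1/2.4 + 1/4.7) = 1.589 Ω
  Rs1 = Rp1 + Rp2 (series, joined only at node 0) = 31.33 + 1.589 = 32.92 Ω
  Rp3 = R5 ‖ Rs1 (parallel, both between nodes 1 and 3) = 1/(1/43 + 1/32.92) = 18.65 Ω
R_th = 18.65 Ω
I_n = V_th/R_th = 1.954/18.65 = 0.1048 A, and R_n = R_th = 18.65 Ω

Final answer: I_n = 0.1048 A, R_n = 18.65 Ω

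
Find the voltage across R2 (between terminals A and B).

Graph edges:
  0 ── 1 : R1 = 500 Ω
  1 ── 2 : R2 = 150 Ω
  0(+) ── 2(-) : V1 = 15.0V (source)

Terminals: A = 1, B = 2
R1 and R2 are in series across V1 (node 0 → node 1 → node 2), and the output A–B is taken across R2, so this is a voltage divider.
Series current: I = V1/(R1 + R2) = 15/(500 + 150) = 15/650 = 0.02308 A
V_R2 = I × R2 = V1 × R2/(R1 + R2) = 15 × 150/650 = 3.462 V

Final answer: 3.462 V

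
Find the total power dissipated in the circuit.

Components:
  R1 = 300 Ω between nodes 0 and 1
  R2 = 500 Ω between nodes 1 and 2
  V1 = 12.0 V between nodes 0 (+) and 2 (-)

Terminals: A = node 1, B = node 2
Nodal analysis, taking node 2 as the 0 V reference.
Source V1 fixes V_0 = 12 V.
KCL at each unknown node (sum of currents leaving = 0; resistances in Ω):
  Node 1: (V_1 - 12)/300 + (V_1 - 0)/500 = 0
Collecting terms: 0.005333 × V_1 = 0.04  =>  V_1 = 7.5 V
Power in each resistor, P = (ΔV)²/R:
  P_R1 = (12 - 7.5)²/300 = 0.0675 W
  P_R2 = (7.5 - 0)²/500 = 0.1125 W
P_total = P_R1 + P_R2 = 0.18 W

Final answer: 0.18 W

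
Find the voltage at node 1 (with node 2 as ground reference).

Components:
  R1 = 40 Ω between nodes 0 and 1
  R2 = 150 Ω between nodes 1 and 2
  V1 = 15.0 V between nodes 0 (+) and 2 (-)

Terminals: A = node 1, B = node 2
Nodal analysis, taking node 2 as the 0 V reference.
Source V1 fixes V_0 = 15 V.
KCL at each unknown node (sum of currents leaving = 0; resistances in Ω):
  Node 1: (V_1 - 15)/40 + (V_1 - 0)/150 = 0
Collecting terms: 0.03167 × V_1 = 0.375  =>  V_1 = 11.84 V
The requested potential is V_1 = 11.84 V.

Final answer: V_1 = 11.84 V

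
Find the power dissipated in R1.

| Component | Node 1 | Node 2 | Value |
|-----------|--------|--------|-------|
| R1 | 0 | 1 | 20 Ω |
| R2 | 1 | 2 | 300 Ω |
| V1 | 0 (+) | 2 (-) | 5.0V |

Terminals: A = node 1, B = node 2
Nodal analysis, taking node 2 as the 0 V reference.
Source V1 fixes V_0 = 5 V.
KCL at each unknown node (sum of currents leaving = 0; resistances in Ω):
  Node 1: (V_1 - 5)/20 + (V_1 - 0)/300 = 0
Collecting terms: 0.05333 × V_1 = 0.25  =>  V_1 = 4.688 V
I_R1 = (V_0 - V_1)/R1 = (5 - 4.688)/20 = 0.01562 A
P_R1 = I_R1² × R1 = (0.01562)² × 20 = 0.004883 W

Final answer: 0.004883 W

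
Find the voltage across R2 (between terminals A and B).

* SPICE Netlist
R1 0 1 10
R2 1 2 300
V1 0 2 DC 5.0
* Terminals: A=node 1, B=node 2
R1 and R2 are in series across V1 (node 0 → node 1 → node 2), and the output A–B is taken across R2, so this is a voltage divider.
Series current: I = V1/(R1 + R2) = 5/(10 + 300) = 5/310 = 0.01613 A
V_R2 = I × R2 = V1 × R2/(R1 + R2) = 5 × 300/310 = 4.839 V

Final answer: 4.839 V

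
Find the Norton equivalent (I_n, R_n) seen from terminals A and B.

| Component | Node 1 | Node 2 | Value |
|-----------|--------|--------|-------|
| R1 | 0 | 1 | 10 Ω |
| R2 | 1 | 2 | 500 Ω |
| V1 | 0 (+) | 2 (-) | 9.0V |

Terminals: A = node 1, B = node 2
Find the Thévenin equivalent first; then I_n = V_th/R_th and R_n = R_th.
Step 1 — V_th is the open-circuit voltage V_A - V_B (nothing connected across the terminals).
Nodal analysis, taking node 2 as the 0 V reference.
Source V1 fixes V_0 = 9 V.
KCL at each unknown node (sum of currents leaving = 0; resistances in Ω):
  Node 1: (V_1 - 9)/10 + (V_1 - 0)/500 = 0
Collecting terms: 0.102 × V_1 = 0.9  =>  V_1 = 8.824 V
V_th = V_1 - V_2 = 8.824 - 0 = 8.824 V
Step 2 — R_th: zero the source — replace V1 by a short circuit (node 2 merges into node 0) — and find the resistance seen between A (node 1) and B (node 0).
Reduce the network between node 1 (A) and node 0 (B) by series/parallel combination:
  Rp1 = R1 ‖ R2 (parallel, both between nodes 0 and 1) = 1/(1/10 + 1/500) = 9.804 Ω
R_th = 9.804 Ω
I_n = V_th/R_th = 8.824/9.804 = 0.9 A, and R_n = R_th = 9.804 Ω

Final answer: I_n = 0.9 A, R_n = 9.804 Ω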